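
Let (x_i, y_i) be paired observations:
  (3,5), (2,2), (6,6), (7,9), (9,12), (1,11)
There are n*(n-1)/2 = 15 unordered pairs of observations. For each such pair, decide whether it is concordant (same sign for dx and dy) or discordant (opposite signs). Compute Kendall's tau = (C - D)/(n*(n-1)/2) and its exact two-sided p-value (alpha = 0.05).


Step 1: Enumerate the 15 unordered pairs (i,j) with i<j and classify each by sign(x_j-x_i) * sign(y_j-y_i).
  (1,2):dx=-1,dy=-3->C; (1,3):dx=+3,dy=+1->C; (1,4):dx=+4,dy=+4->C; (1,5):dx=+6,dy=+7->C
  (1,6):dx=-2,dy=+6->D; (2,3):dx=+4,dy=+4->C; (2,4):dx=+5,dy=+7->C; (2,5):dx=+7,dy=+10->C
  (2,6):dx=-1,dy=+9->D; (3,4):dx=+1,dy=+3->C; (3,5):dx=+3,dy=+6->C; (3,6):dx=-5,dy=+5->D
  (4,5):dx=+2,dy=+3->C; (4,6):dx=-6,dy=+2->D; (5,6):dx=-8,dy=-1->C
Step 2: C = 11, D = 4, total pairs = 15.
Step 3: tau = (C - D)/(n(n-1)/2) = (11 - 4)/15 = 0.466667.
Step 4: Exact two-sided p-value (enumerate n! = 720 permutations of y under H0): p = 0.272222.
Step 5: alpha = 0.05. fail to reject H0.

tau_b = 0.4667 (C=11, D=4), p = 0.272222, fail to reject H0.


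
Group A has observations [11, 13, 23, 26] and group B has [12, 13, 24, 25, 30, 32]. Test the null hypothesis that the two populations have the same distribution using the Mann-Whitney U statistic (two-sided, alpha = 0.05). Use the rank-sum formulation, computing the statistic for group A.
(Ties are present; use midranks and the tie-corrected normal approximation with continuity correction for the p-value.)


Step 1: Combine and sort all 10 observations; assign midranks.
sorted (value, group): (11,X), (12,Y), (13,X), (13,Y), (23,X), (24,Y), (25,Y), (26,X), (30,Y), (32,Y)
ranks: 11->1, 12->2, 13->3.5, 13->3.5, 23->5, 24->6, 25->7, 26->8, 30->9, 32->10
Step 2: Rank sum for X: R1 = 1 + 3.5 + 5 + 8 = 17.5.
Step 3: U_X = R1 - n1(n1+1)/2 = 17.5 - 4*5/2 = 17.5 - 10 = 7.5.
       U_Y = n1*n2 - U_X = 24 - 7.5 = 16.5.
Step 4: Ties are present, so use the tie-corrected normal approximation (with continuity correction) for the p-value.
Step 5: p-value = 0.392330; compare to alpha = 0.05. fail to reject H0.

U_X = 7.5, p = 0.392330, fail to reject H0 at alpha = 0.05.


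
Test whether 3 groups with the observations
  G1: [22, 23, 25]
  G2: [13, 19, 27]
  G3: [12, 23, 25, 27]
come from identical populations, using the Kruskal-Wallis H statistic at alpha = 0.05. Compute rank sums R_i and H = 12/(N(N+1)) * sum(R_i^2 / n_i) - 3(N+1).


Step 1: Combine all N = 10 observations and assign midranks.
sorted (value, group, rank): (12,G3,1), (13,G2,2), (19,G2,3), (22,G1,4), (23,G1,5.5), (23,G3,5.5), (25,G1,7.5), (25,G3,7.5), (27,G2,9.5), (27,G3,9.5)
Step 2: Sum ranks within each group.
R_1 = 17 (n_1 = 3)
R_2 = 14.5 (n_2 = 3)
R_3 = 23.5 (n_3 = 4)
Step 3: H = 12/(N(N+1)) * sum(R_i^2/n_i) - 3(N+1)
     = 12/(10*11) * (17^2/3 + 14.5^2/3 + 23.5^2/4) - 3*11
     = 0.109091 * 304.479 - 33
     = 0.215909.
Step 4: Ties present; correction factor C = 1 - 18/(10^3 - 10) = 0.981818. Corrected H = 0.215909 / 0.981818 = 0.219907.
Step 5: Under H0, H ~ chi^2(2); p-value = 0.895876.
Step 6: alpha = 0.05. fail to reject H0.

H = 0.2199, df = 2, p = 0.895876, fail to reject H0.


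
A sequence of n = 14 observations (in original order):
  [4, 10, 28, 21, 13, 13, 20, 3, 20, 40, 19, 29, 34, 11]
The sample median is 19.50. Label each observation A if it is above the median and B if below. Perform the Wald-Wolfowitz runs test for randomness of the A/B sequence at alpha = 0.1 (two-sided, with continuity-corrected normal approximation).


Step 1: Compute median = 19.50; label A = above, B = below.
Labels in order: BBAABBABAABAAB  (n_A = 7, n_B = 7)
Step 2: Count runs R = 9.
Step 3: Under H0 (random ordering), E[R] = 2*n_A*n_B/(n_A+n_B) + 1 = 2*7*7/14 + 1 = 8.0000.
        Var[R] = 2*n_A*n_B*(2*n_A*n_B - n_A - n_B) / ((n_A+n_B)^2 * (n_A+n_B-1)) = 8232/2548 = 3.2308.
        SD[R] = 1.7974.
Step 4: Continuity-corrected z = (R - 0.5 - E[R]) / SD[R] = (9 - 0.5 - 8.0000) / 1.7974 = 0.2782.
Step 5: Two-sided p-value via normal approximation = 2*(1 - Phi(|z|)) = 0.780879.
Step 6: alpha = 0.1. fail to reject H0.

R = 9, z = 0.2782, p = 0.780879, fail to reject H0.


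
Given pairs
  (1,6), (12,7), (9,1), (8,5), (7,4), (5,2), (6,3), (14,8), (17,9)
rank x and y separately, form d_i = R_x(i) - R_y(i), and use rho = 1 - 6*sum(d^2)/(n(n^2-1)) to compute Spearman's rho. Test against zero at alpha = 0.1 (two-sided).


Step 1: Rank x and y separately (midranks; no ties here).
rank(x): 1->1, 12->7, 9->6, 8->5, 7->4, 5->2, 6->3, 14->8, 17->9
rank(y): 6->6, 7->7, 1->1, 5->5, 4->4, 2->2, 3->3, 8->8, 9->9
Step 2: d_i = R_x(i) - R_y(i); compute d_i^2.
  (1-6)^2=25, (7-7)^2=0, (6-1)^2=25, (5-5)^2=0, (4-4)^2=0, (2-2)^2=0, (3-3)^2=0, (8-8)^2=0, (9-9)^2=0
sum(d^2) = 50.
Step 3: rho = 1 - 6*50 / (9*(9^2 - 1)) = 1 - 300/720 = 0.583333.
Step 4: Under H0, t = rho * sqrt((n-2)/(1-rho^2)) = 1.9001 ~ t(7).
Step 5: Two-sided p-value from the t-distribution with 7 df = 0.099186.
Step 6: alpha = 0.1. reject H0.

rho = 0.5833, p = 0.099186, reject H0 at alpha = 0.1.


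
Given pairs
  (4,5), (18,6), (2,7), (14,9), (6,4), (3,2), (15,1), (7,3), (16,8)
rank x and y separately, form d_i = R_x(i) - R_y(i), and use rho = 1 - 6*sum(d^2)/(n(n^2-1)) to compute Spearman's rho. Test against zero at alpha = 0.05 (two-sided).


Step 1: Rank x and y separately (midranks; no ties here).
rank(x): 4->3, 18->9, 2->1, 14->6, 6->4, 3->2, 15->7, 7->5, 16->8
rank(y): 5->5, 6->6, 7->7, 9->9, 4->4, 2->2, 1->1, 3->3, 8->8
Step 2: d_i = R_x(i) - R_y(i); compute d_i^2.
  (3-5)^2=4, (9-6)^2=9, (1-7)^2=36, (6-9)^2=9, (4-4)^2=0, (2-2)^2=0, (7-1)^2=36, (5-3)^2=4, (8-8)^2=0
sum(d^2) = 98.
Step 3: rho = 1 - 6*98 / (9*(9^2 - 1)) = 1 - 588/720 = 0.183333.
Step 4: Under H0, t = rho * sqrt((n-2)/(1-rho^2)) = 0.4934 ~ t(7).
Step 5: Two-sided p-value from the t-distribution with 7 df = 0.636820.
Step 6: alpha = 0.05. fail to reject H0.

rho = 0.1833, p = 0.636820, fail to reject H0 at alpha = 0.05.


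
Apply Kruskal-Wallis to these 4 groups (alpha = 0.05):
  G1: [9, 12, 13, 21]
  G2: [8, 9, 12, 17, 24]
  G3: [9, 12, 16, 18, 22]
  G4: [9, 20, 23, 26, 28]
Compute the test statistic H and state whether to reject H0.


Step 1: Combine all N = 19 observations and assign midranks.
sorted (value, group, rank): (8,G2,1), (9,G1,3.5), (9,G2,3.5), (9,G3,3.5), (9,G4,3.5), (12,G1,7), (12,G2,7), (12,G3,7), (13,G1,9), (16,G3,10), (17,G2,11), (18,G3,12), (20,G4,13), (21,G1,14), (22,G3,15), (23,G4,16), (24,G2,17), (26,G4,18), (28,G4,19)
Step 2: Sum ranks within each group.
R_1 = 33.5 (n_1 = 4)
R_2 = 39.5 (n_2 = 5)
R_3 = 47.5 (n_3 = 5)
R_4 = 69.5 (n_4 = 5)
Step 3: H = 12/(N(N+1)) * sum(R_i^2/n_i) - 3(N+1)
     = 12/(19*20) * (33.5^2/4 + 39.5^2/5 + 47.5^2/5 + 69.5^2/5) - 3*20
     = 0.031579 * 2009.91 - 60
     = 3.470921.
Step 4: Ties present; correction factor C = 1 - 84/(19^3 - 19) = 0.987719. Corrected H = 3.470921 / 0.987719 = 3.514076.
Step 5: Under H0, H ~ chi^2(3); p-value = 0.318941.
Step 6: alpha = 0.05. fail to reject H0.

H = 3.5141, df = 3, p = 0.318941, fail to reject H0.


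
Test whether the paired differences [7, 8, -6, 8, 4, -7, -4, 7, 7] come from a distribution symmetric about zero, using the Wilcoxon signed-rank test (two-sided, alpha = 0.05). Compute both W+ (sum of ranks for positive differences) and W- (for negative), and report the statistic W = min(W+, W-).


Step 1: Drop any zero differences (none here) and take |d_i|.
|d| = [7, 8, 6, 8, 4, 7, 4, 7, 7]
Step 2: Midrank |d_i| (ties get averaged ranks).
ranks: |7|->5.5, |8|->8.5, |6|->3, |8|->8.5, |4|->1.5, |7|->5.5, |4|->1.5, |7|->5.5, |7|->5.5
Step 3: Attach original signs; sum ranks with positive sign and with negative sign.
W+ = 5.5 + 8.5 + 8.5 + 1.5 + 5.5 + 5.5 = 35
W- = 3 + 5.5 + 1.5 = 10
(Check: W+ + W- = 45 should equal n(n+1)/2 = 45.)
Step 4: Test statistic W = min(W+, W-) = 10.
Step 5: Ties in |d|, so use the tie-corrected normal approximation.
        E[W] = n(n+1)/4 = 9*10/4 = 22.5.
        Tie groups: |d|=4 (t=2), |d|=7 (t=4), |d|=8 (t=2); sum(t^3 - t) = 72.
        Var[W] = n(n+1)(2n+1)/24 - sum(t^3-t)/48 = 1710/24 - 72/48 = 69.75.
        z = (W - E[W]) / sqrt(Var[W]) = (10 - 22.5) / 8.3516 = -1.4967.
        Two-sided p = 2*Phi(z) = 0.134469.
Step 6: alpha = 0.05. fail to reject H0.

W+ = 35, W- = 10, W = min = 10, p = 0.134469, fail to reject H0.


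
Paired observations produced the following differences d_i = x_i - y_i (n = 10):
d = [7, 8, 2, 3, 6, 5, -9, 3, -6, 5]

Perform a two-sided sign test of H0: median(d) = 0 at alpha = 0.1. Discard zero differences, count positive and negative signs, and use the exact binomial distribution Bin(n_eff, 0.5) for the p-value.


Step 1: Discard zero differences. Original n = 10; n_eff = number of nonzero differences = 10.
Nonzero differences (with sign): +7, +8, +2, +3, +6, +5, -9, +3, -6, +5
Step 2: Count signs: positive = 8, negative = 2.
Step 3: Under H0: P(positive) = 0.5, so the number of positives S ~ Bin(10, 0.5).
Step 4: Two-sided exact p-value = sum of Bin(10,0.5) probabilities at or below the observed probability = 0.109375.
Step 5: alpha = 0.1. fail to reject H0.

n_eff = 10, pos = 8, neg = 2, p = 0.109375, fail to reject H0.


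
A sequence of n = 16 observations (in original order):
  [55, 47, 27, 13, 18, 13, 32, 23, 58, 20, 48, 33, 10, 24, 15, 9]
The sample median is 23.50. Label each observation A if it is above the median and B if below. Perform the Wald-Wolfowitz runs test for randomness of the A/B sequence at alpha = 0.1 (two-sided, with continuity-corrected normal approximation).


Step 1: Compute median = 23.50; label A = above, B = below.
Labels in order: AAABBBABABAABABB  (n_A = 8, n_B = 8)
Step 2: Count runs R = 10.
Step 3: Under H0 (random ordering), E[R] = 2*n_A*n_B/(n_A+n_B) + 1 = 2*8*8/16 + 1 = 9.0000.
        Var[R] = 2*n_A*n_B*(2*n_A*n_B - n_A - n_B) / ((n_A+n_B)^2 * (n_A+n_B-1)) = 14336/3840 = 3.7333.
        SD[R] = 1.9322.
Step 4: Continuity-corrected z = (R - 0.5 - E[R]) / SD[R] = (10 - 0.5 - 9.0000) / 1.9322 = 0.2588.
Step 5: Two-sided p-value via normal approximation = 2*(1 - Phi(|z|)) = 0.795809.
Step 6: alpha = 0.1. fail to reject H0.

R = 10, z = 0.2588, p = 0.795809, fail to reject H0.


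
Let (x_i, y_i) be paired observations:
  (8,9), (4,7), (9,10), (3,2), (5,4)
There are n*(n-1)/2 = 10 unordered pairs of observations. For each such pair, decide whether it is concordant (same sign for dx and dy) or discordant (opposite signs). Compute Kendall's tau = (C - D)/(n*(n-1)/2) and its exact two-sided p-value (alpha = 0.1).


Step 1: Enumerate the 10 unordered pairs (i,j) with i<j and classify each by sign(x_j-x_i) * sign(y_j-y_i).
  (1,2):dx=-4,dy=-2->C; (1,3):dx=+1,dy=+1->C; (1,4):dx=-5,dy=-7->C; (1,5):dx=-3,dy=-5->C
  (2,3):dx=+5,dy=+3->C; (2,4):dx=-1,dy=-5->C; (2,5):dx=+1,dy=-3->D; (3,4):dx=-6,dy=-8->C
  (3,5):dx=-4,dy=-6->C; (4,5):dx=+2,dy=+2->C
Step 2: C = 9, D = 1, total pairs = 10.
Step 3: tau = (C - D)/(n(n-1)/2) = (9 - 1)/10 = 0.800000.
Step 4: Exact two-sided p-value (enumerate n! = 120 permutations of y under H0): p = 0.083333.
Step 5: alpha = 0.1. reject H0.

tau_b = 0.8000 (C=9, D=1), p = 0.083333, reject H0.


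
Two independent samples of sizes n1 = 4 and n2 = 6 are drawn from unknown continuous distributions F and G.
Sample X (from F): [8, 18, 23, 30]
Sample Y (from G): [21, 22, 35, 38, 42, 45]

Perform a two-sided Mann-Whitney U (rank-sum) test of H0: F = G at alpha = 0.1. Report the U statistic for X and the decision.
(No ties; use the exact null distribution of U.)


Step 1: Combine and sort all 10 observations; assign midranks.
sorted (value, group): (8,X), (18,X), (21,Y), (22,Y), (23,X), (30,X), (35,Y), (38,Y), (42,Y), (45,Y)
ranks: 8->1, 18->2, 21->3, 22->4, 23->5, 30->6, 35->7, 38->8, 42->9, 45->10
Step 2: Rank sum for X: R1 = 1 + 2 + 5 + 6 = 14.
Step 3: U_X = R1 - n1(n1+1)/2 = 14 - 4*5/2 = 14 - 10 = 4.
       U_Y = n1*n2 - U_X = 24 - 4 = 20.
Step 4: No ties, so the exact null distribution of U (based on enumerating the C(10,4) = 210 equally likely rank assignments) gives the two-sided p-value.
Step 5: p-value = 0.114286; compare to alpha = 0.1. fail to reject H0.

U_X = 4, p = 0.114286, fail to reject H0 at alpha = 0.1.


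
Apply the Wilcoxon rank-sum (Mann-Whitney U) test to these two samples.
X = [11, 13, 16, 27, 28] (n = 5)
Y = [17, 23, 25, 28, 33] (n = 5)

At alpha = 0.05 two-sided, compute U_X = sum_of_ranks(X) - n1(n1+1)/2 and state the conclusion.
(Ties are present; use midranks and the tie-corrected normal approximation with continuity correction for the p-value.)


Step 1: Combine and sort all 10 observations; assign midranks.
sorted (value, group): (11,X), (13,X), (16,X), (17,Y), (23,Y), (25,Y), (27,X), (28,X), (28,Y), (33,Y)
ranks: 11->1, 13->2, 16->3, 17->4, 23->5, 25->6, 27->7, 28->8.5, 28->8.5, 33->10
Step 2: Rank sum for X: R1 = 1 + 2 + 3 + 7 + 8.5 = 21.5.
Step 3: U_X = R1 - n1(n1+1)/2 = 21.5 - 5*6/2 = 21.5 - 15 = 6.5.
       U_Y = n1*n2 - U_X = 25 - 6.5 = 18.5.
Step 4: Ties are present, so use the tie-corrected normal approximation (with continuity correction) for the p-value.
Step 5: p-value = 0.249153; compare to alpha = 0.05. fail to reject H0.

U_X = 6.5, p = 0.249153, fail to reject H0 at alpha = 0.05.


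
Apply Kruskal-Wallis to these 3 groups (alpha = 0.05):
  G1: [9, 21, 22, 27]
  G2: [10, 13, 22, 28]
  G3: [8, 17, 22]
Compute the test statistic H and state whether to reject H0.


Step 1: Combine all N = 11 observations and assign midranks.
sorted (value, group, rank): (8,G3,1), (9,G1,2), (10,G2,3), (13,G2,4), (17,G3,5), (21,G1,6), (22,G1,8), (22,G2,8), (22,G3,8), (27,G1,10), (28,G2,11)
Step 2: Sum ranks within each group.
R_1 = 26 (n_1 = 4)
R_2 = 26 (n_2 = 4)
R_3 = 14 (n_3 = 3)
Step 3: H = 12/(N(N+1)) * sum(R_i^2/n_i) - 3(N+1)
     = 12/(11*12) * (26^2/4 + 26^2/4 + 14^2/3) - 3*12
     = 0.090909 * 403.333 - 36
     = 0.666667.
Step 4: Ties present; correction factor C = 1 - 24/(11^3 - 11) = 0.981818. Corrected H = 0.666667 / 0.981818 = 0.679012.
Step 5: Under H0, H ~ chi^2(2); p-value = 0.712122.
Step 6: alpha = 0.05. fail to reject H0.

H = 0.6790, df = 2, p = 0.712122, fail to reject H0.


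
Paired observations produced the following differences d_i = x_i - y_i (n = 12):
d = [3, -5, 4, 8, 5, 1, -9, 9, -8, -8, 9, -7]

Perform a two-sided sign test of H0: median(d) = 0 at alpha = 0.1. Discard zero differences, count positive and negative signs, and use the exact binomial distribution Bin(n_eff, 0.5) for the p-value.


Step 1: Discard zero differences. Original n = 12; n_eff = number of nonzero differences = 12.
Nonzero differences (with sign): +3, -5, +4, +8, +5, +1, -9, +9, -8, -8, +9, -7
Step 2: Count signs: positive = 7, negative = 5.
Step 3: Under H0: P(positive) = 0.5, so the number of positives S ~ Bin(12, 0.5).
Step 4: Two-sided exact p-value = sum of Bin(12,0.5) probabilities at or below the observed probability = 0.774414.
Step 5: alpha = 0.1. fail to reject H0.

n_eff = 12, pos = 7, neg = 5, p = 0.774414, fail to reject H0.


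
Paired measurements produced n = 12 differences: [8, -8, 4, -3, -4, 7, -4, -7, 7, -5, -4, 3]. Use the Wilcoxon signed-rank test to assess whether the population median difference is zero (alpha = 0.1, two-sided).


Step 1: Drop any zero differences (none here) and take |d_i|.
|d| = [8, 8, 4, 3, 4, 7, 4, 7, 7, 5, 4, 3]
Step 2: Midrank |d_i| (ties get averaged ranks).
ranks: |8|->11.5, |8|->11.5, |4|->4.5, |3|->1.5, |4|->4.5, |7|->9, |4|->4.5, |7|->9, |7|->9, |5|->7, |4|->4.5, |3|->1.5
Step 3: Attach original signs; sum ranks with positive sign and with negative sign.
W+ = 11.5 + 4.5 + 9 + 9 + 1.5 = 35.5
W- = 11.5 + 1.5 + 4.5 + 4.5 + 9 + 7 + 4.5 = 42.5
(Check: W+ + W- = 78 should equal n(n+1)/2 = 78.)
Step 4: Test statistic W = min(W+, W-) = 35.5.
Step 5: Ties in |d|, so use the tie-corrected normal approximation.
        E[W] = n(n+1)/4 = 12*13/4 = 39.
        Tie groups: |d|=3 (t=2), |d|=4 (t=4), |d|=7 (t=3), |d|=8 (t=2); sum(t^3 - t) = 96.
        Var[W] = n(n+1)(2n+1)/24 - sum(t^3-t)/48 = 3900/24 - 96/48 = 160.5.
        z = (W - E[W]) / sqrt(Var[W]) = (35.5 - 39) / 12.6689 = -0.2763.
        Two-sided p = 2*Phi(z) = 0.782342.
Step 6: alpha = 0.1. fail to reject H0.

W+ = 35.5, W- = 42.5, W = min = 35.5, p = 0.782342, fail to reject H0.


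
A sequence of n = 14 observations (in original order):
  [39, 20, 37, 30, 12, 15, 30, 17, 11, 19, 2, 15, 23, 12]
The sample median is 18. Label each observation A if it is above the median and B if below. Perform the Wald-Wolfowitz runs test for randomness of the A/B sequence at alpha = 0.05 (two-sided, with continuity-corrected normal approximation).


Step 1: Compute median = 18; label A = above, B = below.
Labels in order: AAAABBABBABBAB  (n_A = 7, n_B = 7)
Step 2: Count runs R = 8.
Step 3: Under H0 (random ordering), E[R] = 2*n_A*n_B/(n_A+n_B) + 1 = 2*7*7/14 + 1 = 8.0000.
        Var[R] = 2*n_A*n_B*(2*n_A*n_B - n_A - n_B) / ((n_A+n_B)^2 * (n_A+n_B-1)) = 8232/2548 = 3.2308.
        SD[R] = 1.7974.
Step 4: R = E[R], so z = 0 with no continuity correction.
Step 5: Two-sided p-value via normal approximation = 2*(1 - Phi(|z|)) = 1.000000.
Step 6: alpha = 0.05. fail to reject H0.

R = 8, z = 0.0000, p = 1.000000, fail to reject H0.


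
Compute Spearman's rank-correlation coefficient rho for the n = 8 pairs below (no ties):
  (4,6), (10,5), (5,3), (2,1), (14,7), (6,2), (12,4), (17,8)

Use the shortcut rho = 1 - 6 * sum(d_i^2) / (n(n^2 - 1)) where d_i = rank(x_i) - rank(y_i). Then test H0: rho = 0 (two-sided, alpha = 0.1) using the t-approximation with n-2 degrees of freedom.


Step 1: Rank x and y separately (midranks; no ties here).
rank(x): 4->2, 10->5, 5->3, 2->1, 14->7, 6->4, 12->6, 17->8
rank(y): 6->6, 5->5, 3->3, 1->1, 7->7, 2->2, 4->4, 8->8
Step 2: d_i = R_x(i) - R_y(i); compute d_i^2.
  (2-6)^2=16, (5-5)^2=0, (3-3)^2=0, (1-1)^2=0, (7-7)^2=0, (4-2)^2=4, (6-4)^2=4, (8-8)^2=0
sum(d^2) = 24.
Step 3: rho = 1 - 6*24 / (8*(8^2 - 1)) = 1 - 144/504 = 0.714286.
Step 4: Under H0, t = rho * sqrt((n-2)/(1-rho^2)) = 2.5000 ~ t(6).
Step 5: Two-sided p-value from the t-distribution with 6 df = 0.046528.
Step 6: alpha = 0.1. reject H0.

rho = 0.7143, p = 0.046528, reject H0 at alpha = 0.1.


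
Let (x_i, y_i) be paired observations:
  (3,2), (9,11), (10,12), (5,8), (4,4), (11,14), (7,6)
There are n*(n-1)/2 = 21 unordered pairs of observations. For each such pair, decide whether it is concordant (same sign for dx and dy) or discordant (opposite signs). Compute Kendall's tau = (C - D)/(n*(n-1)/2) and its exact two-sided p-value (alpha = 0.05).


Step 1: Enumerate the 21 unordered pairs (i,j) with i<j and classify each by sign(x_j-x_i) * sign(y_j-y_i).
  (1,2):dx=+6,dy=+9->C; (1,3):dx=+7,dy=+10->C; (1,4):dx=+2,dy=+6->C; (1,5):dx=+1,dy=+2->C
  (1,6):dx=+8,dy=+12->C; (1,7):dx=+4,dy=+4->C; (2,3):dx=+1,dy=+1->C; (2,4):dx=-4,dy=-3->C
  (2,5):dx=-5,dy=-7->C; (2,6):dx=+2,dy=+3->C; (2,7):dx=-2,dy=-5->C; (3,4):dx=-5,dy=-4->C
  (3,5):dx=-6,dy=-8->C; (3,6):dx=+1,dy=+2->C; (3,7):dx=-3,dy=-6->C; (4,5):dx=-1,dy=-4->C
  (4,6):dx=+6,dy=+6->C; (4,7):dx=+2,dy=-2->D; (5,6):dx=+7,dy=+10->C; (5,7):dx=+3,dy=+2->C
  (6,7):dx=-4,dy=-8->C
Step 2: C = 20, D = 1, total pairs = 21.
Step 3: tau = (C - D)/(n(n-1)/2) = (20 - 1)/21 = 0.904762.
Step 4: Exact two-sided p-value (enumerate n! = 5040 permutations of y under H0): p = 0.002778.
Step 5: alpha = 0.05. reject H0.

tau_b = 0.9048 (C=20, D=1), p = 0.002778, reject H0.


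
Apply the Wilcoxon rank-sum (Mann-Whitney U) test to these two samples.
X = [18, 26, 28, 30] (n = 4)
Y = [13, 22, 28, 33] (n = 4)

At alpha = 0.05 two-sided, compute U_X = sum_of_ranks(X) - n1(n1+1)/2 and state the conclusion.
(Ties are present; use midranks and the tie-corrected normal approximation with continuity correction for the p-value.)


Step 1: Combine and sort all 8 observations; assign midranks.
sorted (value, group): (13,Y), (18,X), (22,Y), (26,X), (28,X), (28,Y), (30,X), (33,Y)
ranks: 13->1, 18->2, 22->3, 26->4, 28->5.5, 28->5.5, 30->7, 33->8
Step 2: Rank sum for X: R1 = 2 + 4 + 5.5 + 7 = 18.5.
Step 3: U_X = R1 - n1(n1+1)/2 = 18.5 - 4*5/2 = 18.5 - 10 = 8.5.
       U_Y = n1*n2 - U_X = 16 - 8.5 = 7.5.
Step 4: Ties are present, so use the tie-corrected normal approximation (with continuity correction) for the p-value.
Step 5: p-value = 1.000000; compare to alpha = 0.05. fail to reject H0.

U_X = 8.5, p = 1.000000, fail to reject H0 at alpha = 0.05.


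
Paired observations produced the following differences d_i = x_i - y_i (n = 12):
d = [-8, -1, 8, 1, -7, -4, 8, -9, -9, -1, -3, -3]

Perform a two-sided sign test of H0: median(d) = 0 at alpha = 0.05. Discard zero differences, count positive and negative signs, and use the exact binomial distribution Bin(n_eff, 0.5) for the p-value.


Step 1: Discard zero differences. Original n = 12; n_eff = number of nonzero differences = 12.
Nonzero differences (with sign): -8, -1, +8, +1, -7, -4, +8, -9, -9, -1, -3, -3
Step 2: Count signs: positive = 3, negative = 9.
Step 3: Under H0: P(positive) = 0.5, so the number of positives S ~ Bin(12, 0.5).
Step 4: Two-sided exact p-value = sum of Bin(12,0.5) probabilities at or below the observed probability = 0.145996.
Step 5: alpha = 0.05. fail to reject H0.

n_eff = 12, pos = 3, neg = 9, p = 0.145996, fail to reject H0.


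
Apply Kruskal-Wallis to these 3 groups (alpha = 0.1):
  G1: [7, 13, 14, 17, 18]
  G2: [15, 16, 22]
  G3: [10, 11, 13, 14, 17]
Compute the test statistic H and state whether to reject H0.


Step 1: Combine all N = 13 observations and assign midranks.
sorted (value, group, rank): (7,G1,1), (10,G3,2), (11,G3,3), (13,G1,4.5), (13,G3,4.5), (14,G1,6.5), (14,G3,6.5), (15,G2,8), (16,G2,9), (17,G1,10.5), (17,G3,10.5), (18,G1,12), (22,G2,13)
Step 2: Sum ranks within each group.
R_1 = 34.5 (n_1 = 5)
R_2 = 30 (n_2 = 3)
R_3 = 26.5 (n_3 = 5)
Step 3: H = 12/(N(N+1)) * sum(R_i^2/n_i) - 3(N+1)
     = 12/(13*14) * (34.5^2/5 + 30^2/3 + 26.5^2/5) - 3*14
     = 0.065934 * 678.5 - 42
     = 2.736264.
Step 4: Ties present; correction factor C = 1 - 18/(13^3 - 13) = 0.991758. Corrected H = 2.736264 / 0.991758 = 2.759003.
Step 5: Under H0, H ~ chi^2(2); p-value = 0.251704.
Step 6: alpha = 0.1. fail to reject H0.

H = 2.7590, df = 2, p = 0.251704, fail to reject H0.


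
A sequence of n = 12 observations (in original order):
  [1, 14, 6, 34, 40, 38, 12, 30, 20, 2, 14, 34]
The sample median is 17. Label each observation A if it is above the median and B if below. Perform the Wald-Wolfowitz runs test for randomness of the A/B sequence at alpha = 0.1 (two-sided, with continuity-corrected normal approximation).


Step 1: Compute median = 17; label A = above, B = below.
Labels in order: BBBAAABAABBA  (n_A = 6, n_B = 6)
Step 2: Count runs R = 6.
Step 3: Under H0 (random ordering), E[R] = 2*n_A*n_B/(n_A+n_B) + 1 = 2*6*6/12 + 1 = 7.0000.
        Var[R] = 2*n_A*n_B*(2*n_A*n_B - n_A - n_B) / ((n_A+n_B)^2 * (n_A+n_B-1)) = 4320/1584 = 2.7273.
        SD[R] = 1.6514.
Step 4: Continuity-corrected z = (R + 0.5 - E[R]) / SD[R] = (6 + 0.5 - 7.0000) / 1.6514 = -0.3028.
Step 5: Two-sided p-value via normal approximation = 2*(1 - Phi(|z|)) = 0.762069.
Step 6: alpha = 0.1. fail to reject H0.

R = 6, z = -0.3028, p = 0.762069, fail to reject H0.


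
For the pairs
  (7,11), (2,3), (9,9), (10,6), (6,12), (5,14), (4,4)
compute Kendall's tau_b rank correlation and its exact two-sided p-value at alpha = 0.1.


Step 1: Enumerate the 21 unordered pairs (i,j) with i<j and classify each by sign(x_j-x_i) * sign(y_j-y_i).
  (1,2):dx=-5,dy=-8->C; (1,3):dx=+2,dy=-2->D; (1,4):dx=+3,dy=-5->D; (1,5):dx=-1,dy=+1->D
  (1,6):dx=-2,dy=+3->D; (1,7):dx=-3,dy=-7->C; (2,3):dx=+7,dy=+6->C; (2,4):dx=+8,dy=+3->C
  (2,5):dx=+4,dy=+9->C; (2,6):dx=+3,dy=+11->C; (2,7):dx=+2,dy=+1->C; (3,4):dx=+1,dy=-3->D
  (3,5):dx=-3,dy=+3->D; (3,6):dx=-4,dy=+5->D; (3,7):dx=-5,dy=-5->C; (4,5):dx=-4,dy=+6->D
  (4,6):dx=-5,dy=+8->D; (4,7):dx=-6,dy=-2->C; (5,6):dx=-1,dy=+2->D; (5,7):dx=-2,dy=-8->C
  (6,7):dx=-1,dy=-10->C
Step 2: C = 11, D = 10, total pairs = 21.
Step 3: tau = (C - D)/(n(n-1)/2) = (11 - 10)/21 = 0.047619.
Step 4: Exact two-sided p-value (enumerate n! = 5040 permutations of y under H0): p = 1.000000.
Step 5: alpha = 0.1. fail to reject H0.

tau_b = 0.0476 (C=11, D=10), p = 1.000000, fail to reject H0.


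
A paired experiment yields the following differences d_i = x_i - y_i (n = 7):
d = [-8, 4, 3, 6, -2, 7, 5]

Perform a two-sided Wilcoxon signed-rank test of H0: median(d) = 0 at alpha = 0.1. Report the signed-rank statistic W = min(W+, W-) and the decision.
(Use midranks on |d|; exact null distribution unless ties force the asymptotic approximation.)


Step 1: Drop any zero differences (none here) and take |d_i|.
|d| = [8, 4, 3, 6, 2, 7, 5]
Step 2: Midrank |d_i| (ties get averaged ranks).
ranks: |8|->7, |4|->3, |3|->2, |6|->5, |2|->1, |7|->6, |5|->4
Step 3: Attach original signs; sum ranks with positive sign and with negative sign.
W+ = 3 + 2 + 5 + 6 + 4 = 20
W- = 7 + 1 = 8
(Check: W+ + W- = 28 should equal n(n+1)/2 = 28.)
Step 4: Test statistic W = min(W+, W-) = 8.
Step 5: No ties, so the exact null distribution over the 2^7 = 128 sign assignments gives the two-sided p-value = 0.375000.
Step 6: alpha = 0.1. fail to reject H0.

W+ = 20, W- = 8, W = min = 8, p = 0.375000, fail to reject H0.


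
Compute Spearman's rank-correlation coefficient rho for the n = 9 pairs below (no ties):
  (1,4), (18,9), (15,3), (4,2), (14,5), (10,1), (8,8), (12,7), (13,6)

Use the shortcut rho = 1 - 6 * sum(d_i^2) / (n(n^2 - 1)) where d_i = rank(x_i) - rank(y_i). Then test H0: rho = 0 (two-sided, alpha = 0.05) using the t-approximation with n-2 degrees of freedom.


Step 1: Rank x and y separately (midranks; no ties here).
rank(x): 1->1, 18->9, 15->8, 4->2, 14->7, 10->4, 8->3, 12->5, 13->6
rank(y): 4->4, 9->9, 3->3, 2->2, 5->5, 1->1, 8->8, 7->7, 6->6
Step 2: d_i = R_x(i) - R_y(i); compute d_i^2.
  (1-4)^2=9, (9-9)^2=0, (8-3)^2=25, (2-2)^2=0, (7-5)^2=4, (4-1)^2=9, (3-8)^2=25, (5-7)^2=4, (6-6)^2=0
sum(d^2) = 76.
Step 3: rho = 1 - 6*76 / (9*(9^2 - 1)) = 1 - 456/720 = 0.366667.
Step 4: Under H0, t = rho * sqrt((n-2)/(1-rho^2)) = 1.0427 ~ t(7).
Step 5: Two-sided p-value from the t-distribution with 7 df = 0.331740.
Step 6: alpha = 0.05. fail to reject H0.

rho = 0.3667, p = 0.331740, fail to reject H0 at alpha = 0.05.


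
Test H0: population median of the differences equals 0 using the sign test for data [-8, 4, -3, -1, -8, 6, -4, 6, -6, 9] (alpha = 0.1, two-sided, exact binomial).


Step 1: Discard zero differences. Original n = 10; n_eff = number of nonzero differences = 10.
Nonzero differences (with sign): -8, +4, -3, -1, -8, +6, -4, +6, -6, +9
Step 2: Count signs: positive = 4, negative = 6.
Step 3: Under H0: P(positive) = 0.5, so the number of positives S ~ Bin(10, 0.5).
Step 4: Two-sided exact p-value = sum of Bin(10,0.5) probabilities at or below the observed probability = 0.753906.
Step 5: alpha = 0.1. fail to reject H0.

n_eff = 10, pos = 4, neg = 6, p = 0.753906, fail to reject H0.


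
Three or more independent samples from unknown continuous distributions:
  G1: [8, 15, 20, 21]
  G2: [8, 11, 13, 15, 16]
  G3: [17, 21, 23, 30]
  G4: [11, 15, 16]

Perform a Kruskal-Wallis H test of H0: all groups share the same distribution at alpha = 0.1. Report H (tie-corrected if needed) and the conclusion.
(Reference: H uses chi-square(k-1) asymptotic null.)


Step 1: Combine all N = 16 observations and assign midranks.
sorted (value, group, rank): (8,G1,1.5), (8,G2,1.5), (11,G2,3.5), (11,G4,3.5), (13,G2,5), (15,G1,7), (15,G2,7), (15,G4,7), (16,G2,9.5), (16,G4,9.5), (17,G3,11), (20,G1,12), (21,G1,13.5), (21,G3,13.5), (23,G3,15), (30,G3,16)
Step 2: Sum ranks within each group.
R_1 = 34 (n_1 = 4)
R_2 = 26.5 (n_2 = 5)
R_3 = 55.5 (n_3 = 4)
R_4 = 20 (n_4 = 3)
Step 3: H = 12/(N(N+1)) * sum(R_i^2/n_i) - 3(N+1)
     = 12/(16*17) * (34^2/4 + 26.5^2/5 + 55.5^2/4 + 20^2/3) - 3*17
     = 0.044118 * 1332.85 - 51
     = 7.802022.
Step 4: Ties present; correction factor C = 1 - 48/(16^3 - 16) = 0.988235. Corrected H = 7.802022 / 0.988235 = 7.894903.
Step 5: Under H0, H ~ chi^2(3); p-value = 0.048234.
Step 6: alpha = 0.1. reject H0.

H = 7.8949, df = 3, p = 0.048234, reject H0.


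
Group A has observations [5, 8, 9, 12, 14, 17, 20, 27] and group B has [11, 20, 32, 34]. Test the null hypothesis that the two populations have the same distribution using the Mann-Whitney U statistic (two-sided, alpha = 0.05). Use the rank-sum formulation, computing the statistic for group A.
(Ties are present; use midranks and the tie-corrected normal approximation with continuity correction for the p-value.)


Step 1: Combine and sort all 12 observations; assign midranks.
sorted (value, group): (5,X), (8,X), (9,X), (11,Y), (12,X), (14,X), (17,X), (20,X), (20,Y), (27,X), (32,Y), (34,Y)
ranks: 5->1, 8->2, 9->3, 11->4, 12->5, 14->6, 17->7, 20->8.5, 20->8.5, 27->10, 32->11, 34->12
Step 2: Rank sum for X: R1 = 1 + 2 + 3 + 5 + 6 + 7 + 8.5 + 10 = 42.5.
Step 3: U_X = R1 - n1(n1+1)/2 = 42.5 - 8*9/2 = 42.5 - 36 = 6.5.
       U_Y = n1*n2 - U_X = 32 - 6.5 = 25.5.
Step 4: Ties are present, so use the tie-corrected normal approximation (with continuity correction) for the p-value.
Step 5: p-value = 0.125707; compare to alpha = 0.05. fail to reject H0.

U_X = 6.5, p = 0.125707, fail to reject H0 at alpha = 0.05.


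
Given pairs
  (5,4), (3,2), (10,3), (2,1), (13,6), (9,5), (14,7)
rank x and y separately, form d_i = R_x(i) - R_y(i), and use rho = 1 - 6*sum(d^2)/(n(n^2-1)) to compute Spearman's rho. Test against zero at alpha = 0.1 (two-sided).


Step 1: Rank x and y separately (midranks; no ties here).
rank(x): 5->3, 3->2, 10->5, 2->1, 13->6, 9->4, 14->7
rank(y): 4->4, 2->2, 3->3, 1->1, 6->6, 5->5, 7->7
Step 2: d_i = R_x(i) - R_y(i); compute d_i^2.
  (3-4)^2=1, (2-2)^2=0, (5-3)^2=4, (1-1)^2=0, (6-6)^2=0, (4-5)^2=1, (7-7)^2=0
sum(d^2) = 6.
Step 3: rho = 1 - 6*6 / (7*(7^2 - 1)) = 1 - 36/336 = 0.892857.
Step 4: Under H0, t = rho * sqrt((n-2)/(1-rho^2)) = 4.4333 ~ t(5).
Step 5: Two-sided p-value from the t-distribution with 5 df = 0.006807.
Step 6: alpha = 0.1. reject H0.

rho = 0.8929, p = 0.006807, reject H0 at alpha = 0.1.


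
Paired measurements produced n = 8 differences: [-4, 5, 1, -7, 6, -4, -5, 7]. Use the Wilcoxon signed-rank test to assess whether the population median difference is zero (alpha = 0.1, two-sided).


Step 1: Drop any zero differences (none here) and take |d_i|.
|d| = [4, 5, 1, 7, 6, 4, 5, 7]
Step 2: Midrank |d_i| (ties get averaged ranks).
ranks: |4|->2.5, |5|->4.5, |1|->1, |7|->7.5, |6|->6, |4|->2.5, |5|->4.5, |7|->7.5
Step 3: Attach original signs; sum ranks with positive sign and with negative sign.
W+ = 4.5 + 1 + 6 + 7.5 = 19
W- = 2.5 + 7.5 + 2.5 + 4.5 = 17
(Check: W+ + W- = 36 should equal n(n+1)/2 = 36.)
Step 4: Test statistic W = min(W+, W-) = 17.
Step 5: Ties in |d|, so use the tie-corrected normal approximation.
        E[W] = n(n+1)/4 = 8*9/4 = 18.
        Tie groups: |d|=4 (t=2), |d|=5 (t=2), |d|=7 (t=2); sum(t^3 - t) = 18.
        Var[W] = n(n+1)(2n+1)/24 - sum(t^3-t)/48 = 1224/24 - 18/48 = 50.625.
        z = (W - E[W]) / sqrt(Var[W]) = (17 - 18) / 7.1151 = -0.1405.
        Two-sided p = 2*Phi(z) = 0.888229.
Step 6: alpha = 0.1. fail to reject H0.

W+ = 19, W- = 17, W = min = 17, p = 0.888229, fail to reject H0.


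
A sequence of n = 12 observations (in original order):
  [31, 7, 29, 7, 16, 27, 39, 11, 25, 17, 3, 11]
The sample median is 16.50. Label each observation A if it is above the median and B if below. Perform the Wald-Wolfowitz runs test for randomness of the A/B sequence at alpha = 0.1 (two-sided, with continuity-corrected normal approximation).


Step 1: Compute median = 16.50; label A = above, B = below.
Labels in order: ABABBAABAABB  (n_A = 6, n_B = 6)
Step 2: Count runs R = 8.
Step 3: Under H0 (random ordering), E[R] = 2*n_A*n_B/(n_A+n_B) + 1 = 2*6*6/12 + 1 = 7.0000.
        Var[R] = 2*n_A*n_B*(2*n_A*n_B - n_A - n_B) / ((n_A+n_B)^2 * (n_A+n_B-1)) = 4320/1584 = 2.7273.
        SD[R] = 1.6514.
Step 4: Continuity-corrected z = (R - 0.5 - E[R]) / SD[R] = (8 - 0.5 - 7.0000) / 1.6514 = 0.3028.
Step 5: Two-sided p-value via normal approximation = 2*(1 - Phi(|z|)) = 0.762069.
Step 6: alpha = 0.1. fail to reject H0.

R = 8, z = 0.3028, p = 0.762069, fail to reject H0.


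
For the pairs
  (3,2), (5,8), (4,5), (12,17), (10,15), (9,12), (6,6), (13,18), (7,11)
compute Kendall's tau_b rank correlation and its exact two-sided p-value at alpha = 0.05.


Step 1: Enumerate the 36 unordered pairs (i,j) with i<j and classify each by sign(x_j-x_i) * sign(y_j-y_i).
  (1,2):dx=+2,dy=+6->C; (1,3):dx=+1,dy=+3->C; (1,4):dx=+9,dy=+15->C; (1,5):dx=+7,dy=+13->C
  (1,6):dx=+6,dy=+10->C; (1,7):dx=+3,dy=+4->C; (1,8):dx=+10,dy=+16->C; (1,9):dx=+4,dy=+9->C
  (2,3):dx=-1,dy=-3->C; (2,4):dx=+7,dy=+9->C; (2,5):dx=+5,dy=+7->C; (2,6):dx=+4,dy=+4->C
  (2,7):dx=+1,dy=-2->D; (2,8):dx=+8,dy=+10->C; (2,9):dx=+2,dy=+3->C; (3,4):dx=+8,dy=+12->C
  (3,5):dx=+6,dy=+10->C; (3,6):dx=+5,dy=+7->C; (3,7):dx=+2,dy=+1->C; (3,8):dx=+9,dy=+13->C
  (3,9):dx=+3,dy=+6->C; (4,5):dx=-2,dy=-2->C; (4,6):dx=-3,dy=-5->C; (4,7):dx=-6,dy=-11->C
  (4,8):dx=+1,dy=+1->C; (4,9):dx=-5,dy=-6->C; (5,6):dx=-1,dy=-3->C; (5,7):dx=-4,dy=-9->C
  (5,8):dx=+3,dy=+3->C; (5,9):dx=-3,dy=-4->C; (6,7):dx=-3,dy=-6->C; (6,8):dx=+4,dy=+6->C
  (6,9):dx=-2,dy=-1->C; (7,8):dx=+7,dy=+12->C; (7,9):dx=+1,dy=+5->C; (8,9):dx=-6,dy=-7->C
Step 2: C = 35, D = 1, total pairs = 36.
Step 3: tau = (C - D)/(n(n-1)/2) = (35 - 1)/36 = 0.944444.
Step 4: Exact two-sided p-value (enumerate n! = 362880 permutations of y under H0): p = 0.000050.
Step 5: alpha = 0.05. reject H0.

tau_b = 0.9444 (C=35, D=1), p = 0.000050, reject H0.


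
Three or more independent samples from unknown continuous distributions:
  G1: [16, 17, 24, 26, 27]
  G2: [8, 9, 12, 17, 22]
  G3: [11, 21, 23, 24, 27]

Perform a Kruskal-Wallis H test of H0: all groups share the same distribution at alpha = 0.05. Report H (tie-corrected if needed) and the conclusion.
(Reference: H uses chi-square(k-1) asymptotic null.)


Step 1: Combine all N = 15 observations and assign midranks.
sorted (value, group, rank): (8,G2,1), (9,G2,2), (11,G3,3), (12,G2,4), (16,G1,5), (17,G1,6.5), (17,G2,6.5), (21,G3,8), (22,G2,9), (23,G3,10), (24,G1,11.5), (24,G3,11.5), (26,G1,13), (27,G1,14.5), (27,G3,14.5)
Step 2: Sum ranks within each group.
R_1 = 50.5 (n_1 = 5)
R_2 = 22.5 (n_2 = 5)
R_3 = 47 (n_3 = 5)
Step 3: H = 12/(N(N+1)) * sum(R_i^2/n_i) - 3(N+1)
     = 12/(15*16) * (50.5^2/5 + 22.5^2/5 + 47^2/5) - 3*16
     = 0.050000 * 1053.1 - 48
     = 4.655000.
Step 4: Ties present; correction factor C = 1 - 18/(15^3 - 15) = 0.994643. Corrected H = 4.655000 / 0.994643 = 4.680072.
Step 5: Under H0, H ~ chi^2(2); p-value = 0.096324.
Step 6: alpha = 0.05. fail to reject H0.

H = 4.6801, df = 2, p = 0.096324, fail to reject H0.


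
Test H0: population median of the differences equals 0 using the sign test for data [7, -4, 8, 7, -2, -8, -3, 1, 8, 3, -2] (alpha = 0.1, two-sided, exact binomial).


Step 1: Discard zero differences. Original n = 11; n_eff = number of nonzero differences = 11.
Nonzero differences (with sign): +7, -4, +8, +7, -2, -8, -3, +1, +8, +3, -2
Step 2: Count signs: positive = 6, negative = 5.
Step 3: Under H0: P(positive) = 0.5, so the number of positives S ~ Bin(11, 0.5).
Step 4: Two-sided exact p-value = sum of Bin(11,0.5) probabilities at or below the observed probability = 1.000000.
Step 5: alpha = 0.1. fail to reject H0.

n_eff = 11, pos = 6, neg = 5, p = 1.000000, fail to reject H0.


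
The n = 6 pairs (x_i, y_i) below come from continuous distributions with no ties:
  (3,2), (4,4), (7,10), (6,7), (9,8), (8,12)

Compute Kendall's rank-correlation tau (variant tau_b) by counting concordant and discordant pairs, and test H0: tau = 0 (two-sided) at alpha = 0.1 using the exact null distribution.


Step 1: Enumerate the 15 unordered pairs (i,j) with i<j and classify each by sign(x_j-x_i) * sign(y_j-y_i).
  (1,2):dx=+1,dy=+2->C; (1,3):dx=+4,dy=+8->C; (1,4):dx=+3,dy=+5->C; (1,5):dx=+6,dy=+6->C
  (1,6):dx=+5,dy=+10->C; (2,3):dx=+3,dy=+6->C; (2,4):dx=+2,dy=+3->C; (2,5):dx=+5,dy=+4->C
  (2,6):dx=+4,dy=+8->C; (3,4):dx=-1,dy=-3->C; (3,5):dx=+2,dy=-2->D; (3,6):dx=+1,dy=+2->C
  (4,5):dx=+3,dy=+1->C; (4,6):dx=+2,dy=+5->C; (5,6):dx=-1,dy=+4->D
Step 2: C = 13, D = 2, total pairs = 15.
Step 3: tau = (C - D)/(n(n-1)/2) = (13 - 2)/15 = 0.733333.
Step 4: Exact two-sided p-value (enumerate n! = 720 permutations of y under H0): p = 0.055556.
Step 5: alpha = 0.1. reject H0.

tau_b = 0.7333 (C=13, D=2), p = 0.055556, reject H0.


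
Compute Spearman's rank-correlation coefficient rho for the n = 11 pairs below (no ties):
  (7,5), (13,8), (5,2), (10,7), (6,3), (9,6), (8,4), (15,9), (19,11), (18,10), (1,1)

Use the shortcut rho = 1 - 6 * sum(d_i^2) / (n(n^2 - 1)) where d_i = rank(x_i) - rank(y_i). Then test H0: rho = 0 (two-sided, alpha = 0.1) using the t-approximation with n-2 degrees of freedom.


Step 1: Rank x and y separately (midranks; no ties here).
rank(x): 7->4, 13->8, 5->2, 10->7, 6->3, 9->6, 8->5, 15->9, 19->11, 18->10, 1->1
rank(y): 5->5, 8->8, 2->2, 7->7, 3->3, 6->6, 4->4, 9->9, 11->11, 10->10, 1->1
Step 2: d_i = R_x(i) - R_y(i); compute d_i^2.
  (4-5)^2=1, (8-8)^2=0, (2-2)^2=0, (7-7)^2=0, (3-3)^2=0, (6-6)^2=0, (5-4)^2=1, (9-9)^2=0, (11-11)^2=0, (10-10)^2=0, (1-1)^2=0
sum(d^2) = 2.
Step 3: rho = 1 - 6*2 / (11*(11^2 - 1)) = 1 - 12/1320 = 0.990909.
Step 4: Under H0, t = rho * sqrt((n-2)/(1-rho^2)) = 22.0966 ~ t(9).
Step 5: Two-sided p-value from the t-distribution with 9 df = 0.000000.
Step 6: alpha = 0.1. reject H0.

rho = 0.9909, p = 0.000000, reject H0 at alpha = 0.1.


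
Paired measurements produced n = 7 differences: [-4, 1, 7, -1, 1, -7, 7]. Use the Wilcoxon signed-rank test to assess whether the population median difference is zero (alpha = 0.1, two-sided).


Step 1: Drop any zero differences (none here) and take |d_i|.
|d| = [4, 1, 7, 1, 1, 7, 7]
Step 2: Midrank |d_i| (ties get averaged ranks).
ranks: |4|->4, |1|->2, |7|->6, |1|->2, |1|->2, |7|->6, |7|->6
Step 3: Attach original signs; sum ranks with positive sign and with negative sign.
W+ = 2 + 6 + 2 + 6 = 16
W- = 4 + 2 + 6 = 12
(Check: W+ + W- = 28 should equal n(n+1)/2 = 28.)
Step 4: Test statistic W = min(W+, W-) = 12.
Step 5: Ties in |d|, so use the tie-corrected normal approximation.
        E[W] = n(n+1)/4 = 7*8/4 = 14.
        Tie groups: |d|=1 (t=3), |d|=7 (t=3); sum(t^3 - t) = 48.
        Var[W] = n(n+1)(2n+1)/24 - sum(t^3-t)/48 = 840/24 - 48/48 = 34.
        z = (W - E[W]) / sqrt(Var[W]) = (12 - 14) / 5.8310 = -0.3430.
        Two-sided p = 2*Phi(z) = 0.731601.
Step 6: alpha = 0.1. fail to reject H0.

W+ = 16, W- = 12, W = min = 12, p = 0.731601, fail to reject H0.


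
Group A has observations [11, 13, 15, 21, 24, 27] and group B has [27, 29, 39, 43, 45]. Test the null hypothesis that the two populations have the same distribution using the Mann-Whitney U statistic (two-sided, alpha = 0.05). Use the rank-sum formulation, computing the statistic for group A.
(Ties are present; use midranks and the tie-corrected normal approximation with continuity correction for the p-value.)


Step 1: Combine and sort all 11 observations; assign midranks.
sorted (value, group): (11,X), (13,X), (15,X), (21,X), (24,X), (27,X), (27,Y), (29,Y), (39,Y), (43,Y), (45,Y)
ranks: 11->1, 13->2, 15->3, 21->4, 24->5, 27->6.5, 27->6.5, 29->8, 39->9, 43->10, 45->11
Step 2: Rank sum for X: R1 = 1 + 2 + 3 + 4 + 5 + 6.5 = 21.5.
Step 3: U_X = R1 - n1(n1+1)/2 = 21.5 - 6*7/2 = 21.5 - 21 = 0.5.
       U_Y = n1*n2 - U_X = 30 - 0.5 = 29.5.
Step 4: Ties are present, so use the tie-corrected normal approximation (with continuity correction) for the p-value.
Step 5: p-value = 0.010411; compare to alpha = 0.05. reject H0.

U_X = 0.5, p = 0.010411, reject H0 at alpha = 0.05.


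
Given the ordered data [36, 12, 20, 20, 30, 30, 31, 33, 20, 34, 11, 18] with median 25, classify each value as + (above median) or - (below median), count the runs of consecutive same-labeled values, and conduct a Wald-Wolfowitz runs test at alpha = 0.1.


Step 1: Compute median = 25; label A = above, B = below.
Labels in order: ABBBAAAABABB  (n_A = 6, n_B = 6)
Step 2: Count runs R = 6.
Step 3: Under H0 (random ordering), E[R] = 2*n_A*n_B/(n_A+n_B) + 1 = 2*6*6/12 + 1 = 7.0000.
        Var[R] = 2*n_A*n_B*(2*n_A*n_B - n_A - n_B) / ((n_A+n_B)^2 * (n_A+n_B-1)) = 4320/1584 = 2.7273.
        SD[R] = 1.6514.
Step 4: Continuity-corrected z = (R + 0.5 - E[R]) / SD[R] = (6 + 0.5 - 7.0000) / 1.6514 = -0.3028.
Step 5: Two-sided p-value via normal approximation = 2*(1 - Phi(|z|)) = 0.762069.
Step 6: alpha = 0.1. fail to reject H0.

R = 6, z = -0.3028, p = 0.762069, fail to reject H0.
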